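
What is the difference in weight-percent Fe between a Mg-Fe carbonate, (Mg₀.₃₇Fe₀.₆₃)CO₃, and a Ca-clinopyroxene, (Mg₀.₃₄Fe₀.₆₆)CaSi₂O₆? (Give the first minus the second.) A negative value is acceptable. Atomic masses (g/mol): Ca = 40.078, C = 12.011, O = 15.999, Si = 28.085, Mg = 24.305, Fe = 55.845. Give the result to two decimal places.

18.24 percentage points

M((Mg₀.₃₇Fe₀.₆₃)CO₃) = 104.183 g/mol, so wt% Fe = 35.182/104.183 × 100 = 33.77%.
M((Mg₀.₃₄Fe₀.₆₆)CaSi₂O₆) = 237.363 g/mol, so wt% Fe = 36.858/237.363 × 100 = 15.53%.
33.77 − 15.53 = 18.24 pp.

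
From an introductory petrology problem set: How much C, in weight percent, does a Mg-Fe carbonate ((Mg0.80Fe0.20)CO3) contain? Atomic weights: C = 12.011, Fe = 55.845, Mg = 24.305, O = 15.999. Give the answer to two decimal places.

Molar mass of (Mg0.80Fe0.20)CO3: 0.80·24.305 + 0.20·55.845 + 1·12.011 + 3·15.999 = 90.621 g/mol.
Mass of C per formula unit: 1 × 12.011 = 12.011 g.
Weight fraction C = 12.011 / 90.621 = 0.1325.

13.25 weight percent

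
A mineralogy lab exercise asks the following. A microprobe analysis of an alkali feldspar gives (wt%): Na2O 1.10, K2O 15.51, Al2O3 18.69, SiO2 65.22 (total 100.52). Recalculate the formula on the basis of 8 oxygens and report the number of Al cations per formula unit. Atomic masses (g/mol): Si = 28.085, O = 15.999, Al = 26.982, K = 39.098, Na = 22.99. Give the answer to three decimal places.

1.010 Al apfu

1.10 wt% Na2O ÷ 61.979 g/mol = 0.01775 mol, giving 0.03550 Na and 0.01775 O.
15.51 wt% K2O ÷ 94.195 g/mol = 0.16466 mol, giving 0.32932 K and 0.16466 O.
18.69 wt% Al2O3 ÷ 101.961 g/mol = 0.18331 mol, giving 0.36662 Al and 0.54993 O.
65.22 wt% SiO2 ÷ 60.083 g/mol = 1.08550 mol, giving 1.08550 Si and 2.17100 O.
Oxygen sums to 2.90334; scaling by 8/2.90334 = 2.75545 puts the formula on 8 O.
Al: 0.36662 × 2.75545 = 1.010 atoms per formula unit.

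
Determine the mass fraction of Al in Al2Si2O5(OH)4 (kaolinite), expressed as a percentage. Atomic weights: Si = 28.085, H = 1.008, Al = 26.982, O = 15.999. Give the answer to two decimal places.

20.90 weight percent

Molar mass of Al2Si2O5(OH)4: 2*26.982 + 2*28.085 + 9*15.999 + 4*1.008 = 258.157 g/mol.
Mass of Al per formula unit: 2 × 26.982 = 53.964 g.
Weight fraction Al = 53.964 / 258.157 = 0.2090.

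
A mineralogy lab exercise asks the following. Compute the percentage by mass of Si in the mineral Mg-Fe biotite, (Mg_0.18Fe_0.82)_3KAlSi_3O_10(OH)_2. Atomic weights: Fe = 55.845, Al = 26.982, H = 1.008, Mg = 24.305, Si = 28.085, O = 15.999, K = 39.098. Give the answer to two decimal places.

Molar mass of (Mg_0.18Fe_0.82)_3KAlSi_3O_10(OH)_2: 0.54·24.305 + 2.46·55.845 + 1·39.098 + 1·26.982 + 3·28.085 + 12·15.999 + 2·1.008 = 494.842 g/mol.
Mass of Si per formula unit: 3 × 28.085 = 84.255 g.
Weight fraction Si = 84.255 / 494.842 = 0.1703.

17.03 mass %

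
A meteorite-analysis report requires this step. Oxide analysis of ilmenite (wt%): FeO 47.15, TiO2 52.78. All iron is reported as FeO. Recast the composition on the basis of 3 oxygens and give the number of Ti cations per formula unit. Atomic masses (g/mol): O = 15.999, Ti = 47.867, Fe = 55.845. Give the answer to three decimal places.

FeO (M=71.844): mol = 0.65628; Fe = 0.65628, O = 0.65628.
TiO2 (M=79.865): mol = 0.66087; Ti = 0.66087, O = 1.32174.
ΣO = 1.97802; factor = 3/ΣO = 1.51667.
Ti apfu = 0.66087 × 1.51667 = 1.002.

1.002 Ti apfu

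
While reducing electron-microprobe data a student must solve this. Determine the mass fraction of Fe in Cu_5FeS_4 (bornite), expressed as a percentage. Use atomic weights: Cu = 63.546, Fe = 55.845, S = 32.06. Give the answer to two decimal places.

11.13 weight percent

Molar mass of Cu_5FeS_4: 5×63.546 + 1×55.845 + 4×32.06 = 501.815 g/mol.
Mass of Fe per formula unit: 1 × 55.845 = 55.845 g.
Weight fraction Fe = 55.845 / 501.815 = 0.1113.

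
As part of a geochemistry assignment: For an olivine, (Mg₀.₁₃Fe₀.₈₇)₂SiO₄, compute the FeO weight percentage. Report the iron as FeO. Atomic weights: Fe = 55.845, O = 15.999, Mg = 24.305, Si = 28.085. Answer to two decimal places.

Molar mass of (Mg₀.₁₃Fe₀.₈₇)₂SiO₄ = 0.26·24.305 + 1.74·55.845 + 1·28.085 + 4·15.999 = 195.571 g/mol.
Each formula unit contains 1.74 Fe, equivalent to 1.74/1 = 1.7400 mol FeO.
M(FeO) = 1×55.845 + 1×15.999 = 71.844 g/mol.
Mass of FeO per formula unit = 1.7400 × 71.844 = 125.009 g.
FeO wt% = 125.009 / 195.571 × 100 = 63.92%.

63.92 wt%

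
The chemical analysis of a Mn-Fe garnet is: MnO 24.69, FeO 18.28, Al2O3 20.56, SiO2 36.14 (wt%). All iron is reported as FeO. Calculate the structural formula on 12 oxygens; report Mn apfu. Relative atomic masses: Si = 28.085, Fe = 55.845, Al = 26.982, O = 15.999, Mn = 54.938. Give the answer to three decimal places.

MnO: 24.69/70.937 = 0.34806 mol → 0.34806 mol Mn, 0.34806 mol O.
FeO: 18.28/71.844 = 0.25444 mol → 0.25444 mol Fe, 0.25444 mol O.
Al2O3: 20.56/101.961 = 0.20165 mol → 0.40330 mol Al, 0.60495 mol O.
SiO2: 36.14/60.083 = 0.60150 mol → 0.60150 mol Si, 1.20300 mol O.
Total oxygen = 2.41045 mol. Normalization factor = 12/2.41045 = 4.97832.
Mn per 12 O = 0.34806 × 4.97832 = 1.733.

1.733 Mn apfu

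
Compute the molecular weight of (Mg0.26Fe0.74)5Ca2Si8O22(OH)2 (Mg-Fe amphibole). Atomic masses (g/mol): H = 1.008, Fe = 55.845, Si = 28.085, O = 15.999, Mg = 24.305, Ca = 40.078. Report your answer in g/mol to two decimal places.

929.05 g/mol

Mg: 1.30 × 24.305 = 31.5965
Fe: 3.70 × 55.845 = 206.6265
Ca: 2 × 40.078 = 80.1560
Si: 8 × 28.085 = 224.6800
O: 24 × 15.999 = 383.9760
H: 2 × 1.008 = 2.0160
Summing the contributions gives the formula mass.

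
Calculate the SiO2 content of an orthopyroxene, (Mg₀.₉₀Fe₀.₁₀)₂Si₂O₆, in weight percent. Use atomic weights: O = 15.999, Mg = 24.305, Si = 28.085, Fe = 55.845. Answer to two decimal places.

58.03 wt%

Formula mass = 207.082 g/mol.
2 Si → 2.0000 mol SiO2 per formula unit; M(SiO2) = 60.083, so SiO2 mass = 120.166 g.
120.166/207.082 × 100 = 58.03 wt%.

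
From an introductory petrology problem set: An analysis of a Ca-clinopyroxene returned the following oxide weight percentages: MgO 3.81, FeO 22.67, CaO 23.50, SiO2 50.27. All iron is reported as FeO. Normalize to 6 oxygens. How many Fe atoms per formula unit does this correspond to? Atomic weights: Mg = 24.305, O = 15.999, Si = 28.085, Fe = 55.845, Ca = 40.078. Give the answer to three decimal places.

3.81 wt% MgO ÷ 40.304 g/mol = 0.09453 mol, giving 0.09453 Mg and 0.09453 O.
22.67 wt% FeO ÷ 71.844 g/mol = 0.31554 mol, giving 0.31554 Fe and 0.31554 O.
23.50 wt% CaO ÷ 56.077 g/mol = 0.41907 mol, giving 0.41907 Ca and 0.41907 O.
50.27 wt% SiO2 ÷ 60.083 g/mol = 0.83668 mol, giving 0.83668 Si and 1.67336 O.
Oxygen sums to 2.50250; scaling by 6/2.50250 = 2.39760 puts the formula on 6 O.
Fe: 0.31554 × 2.39760 = 0.757 atoms per formula unit.

0.757 Fe apfu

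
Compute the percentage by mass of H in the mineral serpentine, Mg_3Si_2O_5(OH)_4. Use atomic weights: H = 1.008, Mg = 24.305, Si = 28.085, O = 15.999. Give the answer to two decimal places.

Molar mass of Mg_3Si_2O_5(OH)_4: 3*24.305 + 2*28.085 + 9*15.999 + 4*1.008 = 277.108 g/mol.
Mass of H per formula unit: 4 × 1.008 = 4.032 g.
Weight fraction H = 4.032 / 277.108 = 0.0146.

1.46 mass %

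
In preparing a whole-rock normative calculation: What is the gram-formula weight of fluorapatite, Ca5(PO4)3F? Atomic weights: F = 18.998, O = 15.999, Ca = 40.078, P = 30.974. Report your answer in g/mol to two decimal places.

M = 5*40.078 + 3*30.974 + 12*15.999 + 1*18.998

504.30 g/mol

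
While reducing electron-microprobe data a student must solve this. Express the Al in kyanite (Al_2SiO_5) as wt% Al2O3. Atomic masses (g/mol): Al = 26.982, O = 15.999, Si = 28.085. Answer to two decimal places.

62.92 wt%

Molar mass of Al_2SiO_5 = 2*26.982 + 1*28.085 + 5*15.999 = 162.044 g/mol.
Each formula unit contains 2 Al, equivalent to 2/2 = 1.0000 mol Al2O3.
M(Al2O3) = 2×26.982 + 3×15.999 = 101.961 g/mol.
Mass of Al2O3 per formula unit = 1.0000 × 101.961 = 101.961 g.
Al2O3 wt% = 101.961 / 162.044 × 100 = 62.92%.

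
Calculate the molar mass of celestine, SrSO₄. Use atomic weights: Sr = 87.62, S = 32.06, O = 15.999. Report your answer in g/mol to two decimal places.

183.68 g/mol

M = 1(87.62) + 1(32.06) + 4(15.999)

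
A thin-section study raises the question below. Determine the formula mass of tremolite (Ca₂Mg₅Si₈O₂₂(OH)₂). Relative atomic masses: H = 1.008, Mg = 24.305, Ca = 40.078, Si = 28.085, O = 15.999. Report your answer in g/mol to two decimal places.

M = 2(40.078) + 5(24.305) + 8(28.085) + 24(15.999) + 2(1.008)

812.35 g/mol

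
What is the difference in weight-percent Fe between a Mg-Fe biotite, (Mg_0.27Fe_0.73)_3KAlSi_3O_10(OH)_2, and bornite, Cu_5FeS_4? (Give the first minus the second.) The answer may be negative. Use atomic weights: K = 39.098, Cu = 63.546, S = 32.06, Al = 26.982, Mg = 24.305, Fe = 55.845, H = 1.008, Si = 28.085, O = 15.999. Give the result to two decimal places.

14.02 percentage points

First mineral: 122.301 g Fe in 486.327 g formula = 25.15 wt% Fe.
Second mineral: 55.845 g Fe in 501.815 g formula = 11.13 wt% Fe.
25.15% − 11.13% gives a difference of 14.02 percentage points.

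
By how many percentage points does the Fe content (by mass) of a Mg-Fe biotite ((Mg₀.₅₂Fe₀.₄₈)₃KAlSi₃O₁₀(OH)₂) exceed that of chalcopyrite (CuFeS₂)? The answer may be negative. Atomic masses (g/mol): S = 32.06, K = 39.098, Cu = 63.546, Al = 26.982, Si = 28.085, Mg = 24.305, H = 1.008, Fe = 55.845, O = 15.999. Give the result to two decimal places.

M((Mg₀.₅₂Fe₀.₄₈)₃KAlSi₃O₁₀(OH)₂) = 462.672 g/mol, so wt% Fe = 80.417/462.672 × 100 = 17.38%.
M(CuFeS₂) = 183.511 g/mol, so wt% Fe = 55.845/183.511 × 100 = 30.43%.
17.38 − 30.43 = -13.05 pp.

-13.05 percentage points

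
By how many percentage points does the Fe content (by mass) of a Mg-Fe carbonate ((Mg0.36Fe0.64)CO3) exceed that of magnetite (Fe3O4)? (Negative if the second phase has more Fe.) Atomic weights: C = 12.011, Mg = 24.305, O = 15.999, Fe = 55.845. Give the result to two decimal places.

-38.16 percentage points

M((Mg0.36Fe0.64)CO3) = 104.499 g/mol, so wt% Fe = 35.741/104.499 × 100 = 34.20%.
M(Fe3O4) = 231.531 g/mol, so wt% Fe = 167.535/231.531 × 100 = 72.36%.
34.20 − 72.36 = -38.16 pp.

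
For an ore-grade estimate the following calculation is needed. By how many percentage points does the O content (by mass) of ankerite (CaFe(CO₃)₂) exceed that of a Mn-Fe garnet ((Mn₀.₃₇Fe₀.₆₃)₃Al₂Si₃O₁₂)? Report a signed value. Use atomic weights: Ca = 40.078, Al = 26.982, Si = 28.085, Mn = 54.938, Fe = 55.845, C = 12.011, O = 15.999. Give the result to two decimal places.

O in CaFe(CO₃)₂: molar mass 215.939 g/mol; 6×15.999 = 95.994 g → 44.45 wt%.
O in (Mn₀.₃₇Fe₀.₆₃)₃Al₂Si₃O₁₂: molar mass 496.735 g/mol; 12×15.999 = 191.988 g → 38.65 wt%.
Difference = 44.45 − 38.65 = 5.80 percentage points.

5.80 percentage points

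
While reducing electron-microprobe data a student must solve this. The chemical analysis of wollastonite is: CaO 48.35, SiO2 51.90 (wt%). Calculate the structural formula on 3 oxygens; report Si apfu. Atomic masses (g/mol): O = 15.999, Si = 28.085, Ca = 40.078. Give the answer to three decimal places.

48.35 wt% CaO ÷ 56.077 g/mol = 0.86221 mol, giving 0.86221 Ca and 0.86221 O.
51.90 wt% SiO2 ÷ 60.083 g/mol = 0.86381 mol, giving 0.86381 Si and 1.72762 O.
Oxygen sums to 2.58983; scaling by 3/2.58983 = 1.15838 puts the formula on 3 O.
Si: 0.86381 × 1.15838 = 1.001 atoms per formula unit.

1.001 Si apfu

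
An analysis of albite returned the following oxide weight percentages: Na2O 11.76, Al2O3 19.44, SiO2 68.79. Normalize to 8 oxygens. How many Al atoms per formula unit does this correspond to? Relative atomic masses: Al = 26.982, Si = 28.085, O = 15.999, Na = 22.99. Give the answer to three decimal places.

1.000 Al apfu

11.76 wt% Na2O ÷ 61.979 g/mol = 0.18974 mol, giving 0.37948 Na and 0.18974 O.
19.44 wt% Al2O3 ÷ 101.961 g/mol = 0.19066 mol, giving 0.38132 Al and 0.57198 O.
68.79 wt% SiO2 ÷ 60.083 g/mol = 1.14492 mol, giving 1.14492 Si and 2.28984 O.
Oxygen sums to 3.05156; scaling by 8/3.05156 = 2.62161 puts the formula on 8 O.
Al: 0.38132 × 2.62161 = 1.000 atoms per formula unit.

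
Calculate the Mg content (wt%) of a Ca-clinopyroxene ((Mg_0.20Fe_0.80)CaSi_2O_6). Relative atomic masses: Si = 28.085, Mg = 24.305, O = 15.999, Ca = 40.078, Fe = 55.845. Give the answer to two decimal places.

2.01 wt%

Formula mass = 0.20·24.305 + 0.80·55.845 + 1·40.078 + 2·28.085 + 6·15.999 = 241.779 g/mol, of which 4.861 g is Mg.
So Mg makes up 4.861/241.779 = 0.0201 of the mass, i.e. 2.01%.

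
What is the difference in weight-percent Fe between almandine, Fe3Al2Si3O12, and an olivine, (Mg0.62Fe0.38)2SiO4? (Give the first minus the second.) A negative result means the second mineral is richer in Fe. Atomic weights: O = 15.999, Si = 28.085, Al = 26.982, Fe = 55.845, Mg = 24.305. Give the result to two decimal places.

M(Fe3Al2Si3O12) = 497.742 g/mol, so wt% Fe = 167.535/497.742 × 100 = 33.66%.
M((Mg0.62Fe0.38)2SiO4) = 164.661 g/mol, so wt% Fe = 42.442/164.661 × 100 = 25.78%.
33.66 − 25.78 = 7.88 pp.

7.88 percentage points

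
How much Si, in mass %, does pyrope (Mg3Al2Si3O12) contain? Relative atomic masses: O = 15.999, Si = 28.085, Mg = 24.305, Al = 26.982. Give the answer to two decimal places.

20.90 mass %

M(Mg3Al2Si3O12) = 403.122 g/mol.
Si contributes 3 × 28.085 = 84.255 g per mole.
84.255/403.122 = 0.2090 → 20.90%.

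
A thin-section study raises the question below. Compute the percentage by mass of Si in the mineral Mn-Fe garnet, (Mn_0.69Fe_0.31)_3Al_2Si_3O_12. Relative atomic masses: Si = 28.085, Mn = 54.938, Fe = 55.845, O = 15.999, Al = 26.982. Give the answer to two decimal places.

Formula mass = 2.07*54.938 + 0.93*55.845 + 2*26.982 + 3*28.085 + 12*15.999 = 495.865 g/mol, of which 84.255 g is Si.
So Si makes up 84.255/495.865 = 0.1699 of the mass, i.e. 16.99%.

16.99 mass %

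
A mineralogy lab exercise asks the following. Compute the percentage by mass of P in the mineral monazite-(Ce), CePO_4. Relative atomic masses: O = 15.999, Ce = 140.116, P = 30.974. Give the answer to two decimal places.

Molar mass of CePO_4: 1*140.116 + 1*30.974 + 4*15.999 = 235.086 g/mol.
Mass of P per formula unit: 1 × 30.974 = 30.974 g.
Weight fraction P = 30.974 / 235.086 = 0.1318.

13.18 mass %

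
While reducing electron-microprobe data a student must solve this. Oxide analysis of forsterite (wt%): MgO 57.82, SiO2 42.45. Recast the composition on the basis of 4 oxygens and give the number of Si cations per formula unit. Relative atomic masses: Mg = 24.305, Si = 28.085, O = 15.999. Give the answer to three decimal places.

0.992 Si apfu

57.82 wt% MgO ÷ 40.304 g/mol = 1.43460 mol, giving 1.43460 Mg and 1.43460 O.
42.45 wt% SiO2 ÷ 60.083 g/mol = 0.70652 mol, giving 0.70652 Si and 1.41304 O.
Oxygen sums to 2.84764; scaling by 4/2.84764 = 1.40467 puts the formula on 4 O.
Si: 0.70652 × 1.40467 = 0.992 atoms per formula unit.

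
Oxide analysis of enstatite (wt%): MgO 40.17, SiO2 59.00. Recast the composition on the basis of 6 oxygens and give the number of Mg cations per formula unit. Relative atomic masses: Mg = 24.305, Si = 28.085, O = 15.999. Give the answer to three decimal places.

2.020 Mg apfu

MgO (M=40.304): mol = 0.99668; Mg = 0.99668, O = 0.99668.
SiO2 (M=60.083): mol = 0.98197; Si = 0.98197, O = 1.96394.
ΣO = 2.96062; factor = 6/ΣO = 2.02660.
Mg apfu = 0.99668 × 2.02660 = 2.020.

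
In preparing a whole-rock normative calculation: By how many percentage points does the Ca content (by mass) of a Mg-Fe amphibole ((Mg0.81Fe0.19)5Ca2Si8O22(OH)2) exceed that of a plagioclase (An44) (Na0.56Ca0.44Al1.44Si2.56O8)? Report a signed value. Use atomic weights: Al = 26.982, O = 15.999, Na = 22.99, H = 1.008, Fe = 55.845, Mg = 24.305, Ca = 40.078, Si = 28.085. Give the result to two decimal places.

2.97 percentage points

M((Mg0.81Fe0.19)5Ca2Si8O22(OH)2) = 842.316 g/mol, so wt% Ca = 80.156/842.316 × 100 = 9.52%.
M(Na0.56Ca0.44Al1.44Si2.56O8) = 269.252 g/mol, so wt% Ca = 17.634/269.252 × 100 = 6.55%.
9.52 − 6.55 = 2.97 pp.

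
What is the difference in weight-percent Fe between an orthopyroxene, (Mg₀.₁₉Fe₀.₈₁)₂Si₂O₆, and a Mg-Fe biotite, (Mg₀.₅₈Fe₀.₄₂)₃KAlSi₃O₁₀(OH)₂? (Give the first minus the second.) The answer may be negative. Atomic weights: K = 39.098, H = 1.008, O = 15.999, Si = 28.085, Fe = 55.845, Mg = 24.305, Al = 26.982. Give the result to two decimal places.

20.52 percentage points

First mineral: 90.469 g Fe in 251.869 g formula = 35.92 wt% Fe.
Second mineral: 70.365 g Fe in 456.994 g formula = 15.40 wt% Fe.
35.92% − 15.40% gives a difference of 20.52 percentage points.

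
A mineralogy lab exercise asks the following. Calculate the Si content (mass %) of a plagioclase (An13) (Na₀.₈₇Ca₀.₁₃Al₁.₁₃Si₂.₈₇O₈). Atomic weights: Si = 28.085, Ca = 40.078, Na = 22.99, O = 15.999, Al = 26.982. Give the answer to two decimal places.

Formula mass = 0.87·22.99 + 0.13·40.078 + 1.13·26.982 + 2.87·28.085 + 8·15.999 = 264.297 g/mol, of which 80.604 g is Si.
So Si makes up 80.604/264.297 = 0.3050 of the mass, i.e. 30.50%.

30.50 mass %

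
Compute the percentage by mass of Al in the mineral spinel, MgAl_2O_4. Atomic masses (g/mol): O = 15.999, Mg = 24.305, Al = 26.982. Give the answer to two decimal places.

37.93 mass %

Formula mass = 1·24.305 + 2·26.982 + 4·15.999 = 142.265 g/mol, of which 53.964 g is Al.
So Al makes up 53.964/142.265 = 0.3793 of the mass, i.e. 37.93%.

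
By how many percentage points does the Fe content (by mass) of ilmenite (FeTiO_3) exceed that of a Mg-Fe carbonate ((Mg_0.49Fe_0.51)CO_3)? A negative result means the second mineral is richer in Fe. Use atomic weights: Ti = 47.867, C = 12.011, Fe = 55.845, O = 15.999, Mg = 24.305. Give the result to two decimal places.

8.44 percentage points

M(FeTiO_3) = 151.709 g/mol, so wt% Fe = 55.845/151.709 × 100 = 36.81%.
M((Mg_0.49Fe_0.51)CO_3) = 100.398 g/mol, so wt% Fe = 28.481/100.398 × 100 = 28.37%.
36.81 − 28.37 = 8.44 pp.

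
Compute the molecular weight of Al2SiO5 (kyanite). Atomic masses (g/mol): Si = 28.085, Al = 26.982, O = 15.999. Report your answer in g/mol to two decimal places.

M = 2×26.982 + 1×28.085 + 5×15.999

162.04 g/mol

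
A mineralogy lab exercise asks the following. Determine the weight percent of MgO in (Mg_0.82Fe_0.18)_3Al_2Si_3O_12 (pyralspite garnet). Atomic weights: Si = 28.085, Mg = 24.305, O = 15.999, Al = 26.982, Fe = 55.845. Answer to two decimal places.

Molar mass of (Mg_0.82Fe_0.18)_3Al_2Si_3O_12 = 2.46*24.305 + 0.54*55.845 + 2*26.982 + 3*28.085 + 12*15.999 = 420.154 g/mol.
Each formula unit contains 2.46 Mg, equivalent to 2.46/1 = 2.4600 mol MgO.
M(MgO) = 1×24.305 + 1×15.999 = 40.304 g/mol.
Mass of MgO per formula unit = 2.4600 × 40.304 = 99.148 g.
MgO wt% = 99.148 / 420.154 × 100 = 23.60%.

23.60 wt%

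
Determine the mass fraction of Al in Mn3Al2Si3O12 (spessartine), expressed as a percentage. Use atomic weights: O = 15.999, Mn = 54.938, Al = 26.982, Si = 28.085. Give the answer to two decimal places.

10.90 weight percent

M(Mn3Al2Si3O12) = 495.021 g/mol.
Al contributes 2 × 26.982 = 53.964 g per mole.
53.964/495.021 = 0.1090 → 10.90%.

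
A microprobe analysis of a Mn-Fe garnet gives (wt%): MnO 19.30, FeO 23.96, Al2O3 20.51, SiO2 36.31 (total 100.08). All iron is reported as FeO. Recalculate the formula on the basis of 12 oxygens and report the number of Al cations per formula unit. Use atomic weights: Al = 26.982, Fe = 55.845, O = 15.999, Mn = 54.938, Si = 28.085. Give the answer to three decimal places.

1.997 Al apfu

MnO (M=70.937): mol = 0.27207; Mn = 0.27207, O = 0.27207.
FeO (M=71.844): mol = 0.33350; Fe = 0.33350, O = 0.33350.
Al2O3 (M=101.961): mol = 0.20116; Al = 0.40232, O = 0.60348.
SiO2 (M=60.083): mol = 0.60433; Si = 0.60433, O = 1.20866.
ΣO = 2.41771; factor = 12/ΣO = 4.96337.
Al apfu = 0.40232 × 4.96337 = 1.997.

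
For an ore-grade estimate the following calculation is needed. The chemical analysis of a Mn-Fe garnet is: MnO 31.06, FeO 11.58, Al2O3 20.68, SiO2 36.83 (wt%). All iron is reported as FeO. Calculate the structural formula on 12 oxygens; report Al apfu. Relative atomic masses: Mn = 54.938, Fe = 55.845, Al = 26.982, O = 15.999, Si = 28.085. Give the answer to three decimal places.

MnO (M=70.937): mol = 0.43785; Mn = 0.43785, O = 0.43785.
FeO (M=71.844): mol = 0.16118; Fe = 0.16118, O = 0.16118.
Al2O3 (M=101.961): mol = 0.20282; Al = 0.40564, O = 0.60846.
SiO2 (M=60.083): mol = 0.61299; Si = 0.61299, O = 1.22598.
ΣO = 2.43347; factor = 12/ΣO = 4.93123.
Al apfu = 0.40564 × 4.93123 = 2.000.

2.000 Al apfu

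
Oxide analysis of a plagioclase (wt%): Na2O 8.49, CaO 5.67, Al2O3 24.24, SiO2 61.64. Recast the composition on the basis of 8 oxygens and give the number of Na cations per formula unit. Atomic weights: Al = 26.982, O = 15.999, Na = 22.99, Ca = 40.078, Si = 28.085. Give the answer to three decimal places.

0.730 Na apfu

Na2O: 8.49/61.979 = 0.13698 mol → 0.27396 mol Na, 0.13698 mol O.
CaO: 5.67/56.077 = 0.10111 mol → 0.10111 mol Ca, 0.10111 mol O.
Al2O3: 24.24/101.961 = 0.23774 mol → 0.47548 mol Al, 0.71322 mol O.
SiO2: 61.64/60.083 = 1.02591 mol → 1.02591 mol Si, 2.05182 mol O.
Total oxygen = 3.00313 mol. Normalization factor = 8/3.00313 = 2.66389.
Na per 8 O = 0.27396 × 2.66389 = 0.730.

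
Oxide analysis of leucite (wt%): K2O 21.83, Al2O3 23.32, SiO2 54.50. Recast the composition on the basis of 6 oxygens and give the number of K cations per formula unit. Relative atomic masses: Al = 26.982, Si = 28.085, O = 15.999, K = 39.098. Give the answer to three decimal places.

1.018 K apfu

K2O: 21.83/94.195 = 0.23175 mol → 0.46350 mol K, 0.23175 mol O.
Al2O3: 23.32/101.961 = 0.22871 mol → 0.45742 mol Al, 0.68613 mol O.
SiO2: 54.50/60.083 = 0.90708 mol → 0.90708 mol Si, 1.81416 mol O.
Total oxygen = 2.73204 mol. Normalization factor = 6/2.73204 = 2.19616.
K per 6 O = 0.46350 × 2.19616 = 1.018.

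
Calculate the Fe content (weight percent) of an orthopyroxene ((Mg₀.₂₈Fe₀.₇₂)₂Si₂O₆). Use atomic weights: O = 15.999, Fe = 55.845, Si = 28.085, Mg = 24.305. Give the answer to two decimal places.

32.66 weight percent

Molar mass of (Mg₀.₂₈Fe₀.₇₂)₂Si₂O₆: 0.56*24.305 + 1.44*55.845 + 2*28.085 + 6*15.999 = 246.192 g/mol.
Mass of Fe per formula unit: 1.44 × 55.845 = 80.417 g.
Weight fraction Fe = 80.417 / 246.192 = 0.3266.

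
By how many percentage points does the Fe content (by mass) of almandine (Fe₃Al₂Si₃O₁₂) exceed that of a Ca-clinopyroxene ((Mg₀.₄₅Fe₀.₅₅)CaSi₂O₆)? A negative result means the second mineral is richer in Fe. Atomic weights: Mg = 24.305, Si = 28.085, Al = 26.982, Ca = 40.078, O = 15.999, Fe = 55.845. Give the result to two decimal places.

M(Fe₃Al₂Si₃O₁₂) = 497.742 g/mol, so wt% Fe = 167.535/497.742 × 100 = 33.66%.
M((Mg₀.₄₅Fe₀.₅₅)CaSi₂O₆) = 233.894 g/mol, so wt% Fe = 30.715/233.894 × 100 = 13.13%.
33.66 − 13.13 = 20.53 pp.

20.53 percentage points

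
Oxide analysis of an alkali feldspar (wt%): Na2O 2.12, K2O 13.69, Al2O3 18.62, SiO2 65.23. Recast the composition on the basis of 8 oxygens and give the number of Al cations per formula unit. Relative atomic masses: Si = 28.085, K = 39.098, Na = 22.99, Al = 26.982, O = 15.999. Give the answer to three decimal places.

Na2O (M=61.979): mol = 0.03421; Na = 0.06842, O = 0.03421.
K2O (M=94.195): mol = 0.14534; K = 0.29068, O = 0.14534.
Al2O3 (M=101.961): mol = 0.18262; Al = 0.36524, O = 0.54786.
SiO2 (M=60.083): mol = 1.08566; Si = 1.08566, O = 2.17132.
ΣO = 2.89873; factor = 8/ΣO = 2.75983.
Al apfu = 0.36524 × 2.75983 = 1.008.

1.008 Al apfu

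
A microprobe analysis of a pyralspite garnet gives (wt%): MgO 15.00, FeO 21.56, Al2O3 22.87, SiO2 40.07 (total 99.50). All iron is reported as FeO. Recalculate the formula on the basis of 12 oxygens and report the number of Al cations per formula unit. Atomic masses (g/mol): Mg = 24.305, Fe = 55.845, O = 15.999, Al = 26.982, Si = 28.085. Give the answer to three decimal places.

MgO (M=40.304): mol = 0.37217; Mg = 0.37217, O = 0.37217.
FeO (M=71.844): mol = 0.30009; Fe = 0.30009, O = 0.30009.
Al2O3 (M=101.961): mol = 0.22430; Al = 0.44860, O = 0.67290.
SiO2 (M=60.083): mol = 0.66691; Si = 0.66691, O = 1.33382.
ΣO = 2.67898; factor = 12/ΣO = 4.47932.
Al apfu = 0.44860 × 4.47932 = 2.009.

2.009 Al apfu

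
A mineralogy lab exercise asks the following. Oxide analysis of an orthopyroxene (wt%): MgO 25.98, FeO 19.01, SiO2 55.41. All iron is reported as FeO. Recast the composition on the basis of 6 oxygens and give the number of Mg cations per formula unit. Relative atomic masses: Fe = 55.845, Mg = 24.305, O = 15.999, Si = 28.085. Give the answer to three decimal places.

1.405 Mg apfu

MgO (M=40.304): mol = 0.64460; Mg = 0.64460, O = 0.64460.
FeO (M=71.844): mol = 0.26460; Fe = 0.26460, O = 0.26460.
SiO2 (M=60.083): mol = 0.92222; Si = 0.92222, O = 1.84444.
ΣO = 2.75364; factor = 6/ΣO = 2.17893.
Mg apfu = 0.64460 × 2.17893 = 1.405.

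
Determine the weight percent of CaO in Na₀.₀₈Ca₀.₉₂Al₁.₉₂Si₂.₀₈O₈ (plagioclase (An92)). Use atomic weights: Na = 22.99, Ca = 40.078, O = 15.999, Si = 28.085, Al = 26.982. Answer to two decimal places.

18.63 wt%

Formula mass = 276.925 g/mol.
0.92 Ca → 0.9200 mol CaO per formula unit; M(CaO) = 56.077, so CaO mass = 51.591 g.
51.591/276.925 × 100 = 18.63 wt%.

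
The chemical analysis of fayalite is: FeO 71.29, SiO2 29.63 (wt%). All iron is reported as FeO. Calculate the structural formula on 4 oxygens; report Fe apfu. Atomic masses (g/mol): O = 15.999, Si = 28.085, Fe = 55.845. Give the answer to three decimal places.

FeO: 71.29/71.844 = 0.99229 mol → 0.99229 mol Fe, 0.99229 mol O.
SiO2: 29.63/60.083 = 0.49315 mol → 0.49315 mol Si, 0.98630 mol O.
Total oxygen = 1.97859 mol. Normalization factor = 4/1.97859 = 2.02164.
Fe per 4 O = 0.99229 × 2.02164 = 2.006.

2.006 Fe apfu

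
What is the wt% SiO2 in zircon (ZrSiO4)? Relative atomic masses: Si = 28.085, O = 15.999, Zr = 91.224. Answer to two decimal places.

32.78 wt%

Formula mass = 183.305 g/mol.
1 Si → 1.0000 mol SiO2 per formula unit; M(SiO2) = 60.083, so SiO2 mass = 60.083 g.
60.083/183.305 × 100 = 32.78 wt%.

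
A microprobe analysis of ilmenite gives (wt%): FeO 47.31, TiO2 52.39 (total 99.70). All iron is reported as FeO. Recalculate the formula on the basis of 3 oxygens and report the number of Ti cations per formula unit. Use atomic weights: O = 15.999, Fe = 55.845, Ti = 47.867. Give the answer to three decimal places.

FeO (M=71.844): mol = 0.65851; Fe = 0.65851, O = 0.65851.
TiO2 (M=79.865): mol = 0.65598; Ti = 0.65598, O = 1.31196.
ΣO = 1.97047; factor = 3/ΣO = 1.52248.
Ti apfu = 0.65598 × 1.52248 = 0.999.

0.999 Ti apfu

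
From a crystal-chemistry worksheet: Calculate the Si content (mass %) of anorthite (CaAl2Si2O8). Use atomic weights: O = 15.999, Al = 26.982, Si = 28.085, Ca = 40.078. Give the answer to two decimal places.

M(CaAl2Si2O8) = 278.204 g/mol.
Si contributes 2 × 28.085 = 56.170 g per mole.
56.170/278.204 = 0.2019 → 20.19%.

20.19 mass %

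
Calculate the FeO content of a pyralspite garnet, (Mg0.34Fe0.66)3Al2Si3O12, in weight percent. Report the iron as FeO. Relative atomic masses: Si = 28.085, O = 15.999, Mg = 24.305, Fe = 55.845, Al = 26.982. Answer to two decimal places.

30.55 wt%

M((Mg0.34Fe0.66)3Al2Si3O12) = 465.571 g/mol; M(FeO) = 71.844 g/mol.
Moles FeO per formula unit = 1.98 Fe ÷ 1 = 1.9800.
FeO fraction = (1.9800 × 71.844) / 465.571 = 142.251/465.571 = 0.3055.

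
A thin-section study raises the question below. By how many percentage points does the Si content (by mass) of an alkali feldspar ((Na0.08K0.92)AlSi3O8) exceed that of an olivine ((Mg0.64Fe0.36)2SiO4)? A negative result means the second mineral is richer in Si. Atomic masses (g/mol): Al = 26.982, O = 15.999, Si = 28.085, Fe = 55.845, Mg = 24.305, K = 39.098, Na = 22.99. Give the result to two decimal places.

13.22 percentage points

M((Na0.08K0.92)AlSi3O8) = 277.038 g/mol, so wt% Si = 84.255/277.038 × 100 = 30.41%.
M((Mg0.64Fe0.36)2SiO4) = 163.400 g/mol, so wt% Si = 28.085/163.400 × 100 = 17.19%.
30.41 − 17.19 = 13.22 pp.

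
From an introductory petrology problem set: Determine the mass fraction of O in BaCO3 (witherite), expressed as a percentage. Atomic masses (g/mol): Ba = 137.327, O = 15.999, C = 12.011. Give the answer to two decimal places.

24.32 mass %

Molar mass of BaCO3: 1*137.327 + 1*12.011 + 3*15.999 = 197.335 g/mol.
Mass of O per formula unit: 3 × 15.999 = 47.997 g.
Weight fraction O = 47.997 / 197.335 = 0.2432.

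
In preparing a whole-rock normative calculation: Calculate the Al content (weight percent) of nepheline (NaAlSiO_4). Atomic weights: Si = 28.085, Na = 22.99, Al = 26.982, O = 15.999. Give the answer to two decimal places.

18.99 weight percent

Molar mass of NaAlSiO_4: 1×22.99 + 1×26.982 + 1×28.085 + 4×15.999 = 142.053 g/mol.
Mass of Al per formula unit: 1 × 26.982 = 26.982 g.
Weight fraction Al = 26.982 / 142.053 = 0.1899.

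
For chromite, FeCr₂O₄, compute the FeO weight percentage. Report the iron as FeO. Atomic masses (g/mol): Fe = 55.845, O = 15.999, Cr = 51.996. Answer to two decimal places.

32.10 wt%

Molar mass of FeCr₂O₄ = 1·55.845 + 2·51.996 + 4·15.999 = 223.833 g/mol.
Each formula unit contains 1 Fe, equivalent to 1/1 = 1.0000 mol FeO.
M(FeO) = 1×55.845 + 1×15.999 = 71.844 g/mol.
Mass of FeO per formula unit = 1.0000 × 71.844 = 71.844 g.
FeO wt% = 71.844 / 223.833 × 100 = 32.10%.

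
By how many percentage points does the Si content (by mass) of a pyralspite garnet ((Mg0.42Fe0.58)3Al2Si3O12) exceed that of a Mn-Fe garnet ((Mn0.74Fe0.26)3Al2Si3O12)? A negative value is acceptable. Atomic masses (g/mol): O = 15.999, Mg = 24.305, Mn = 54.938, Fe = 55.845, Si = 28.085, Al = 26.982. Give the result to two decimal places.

Si in (Mg0.42Fe0.58)3Al2Si3O12: molar mass 458.002 g/mol; 3×28.085 = 84.255 g → 18.40 wt%.
Si in (Mn0.74Fe0.26)3Al2Si3O12: molar mass 495.728 g/mol; 3×28.085 = 84.255 g → 17.00 wt%.
Difference = 18.40 − 17.00 = 1.40 percentage points.

1.40 percentage points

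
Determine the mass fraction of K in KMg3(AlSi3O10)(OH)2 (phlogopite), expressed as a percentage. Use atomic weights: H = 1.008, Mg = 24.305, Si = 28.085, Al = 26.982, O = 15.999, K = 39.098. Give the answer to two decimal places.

M(KMg3(AlSi3O10)(OH)2) = 417.254 g/mol.
K contributes 1 × 39.098 = 39.098 g per mole.
39.098/417.254 = 0.0937 → 9.37%.

9.37 wt%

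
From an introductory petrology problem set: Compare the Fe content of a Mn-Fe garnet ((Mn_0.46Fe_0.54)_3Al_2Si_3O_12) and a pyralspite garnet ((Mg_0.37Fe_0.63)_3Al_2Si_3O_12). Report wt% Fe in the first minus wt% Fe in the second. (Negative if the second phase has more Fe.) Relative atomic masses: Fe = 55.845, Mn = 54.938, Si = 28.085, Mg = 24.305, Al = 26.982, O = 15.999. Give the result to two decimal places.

-4.59 percentage points

First mineral: 90.469 g Fe in 496.490 g formula = 18.22 wt% Fe.
Second mineral: 105.547 g Fe in 462.733 g formula = 22.81 wt% Fe.
18.22% − 22.81% gives a difference of -4.59 percentage points.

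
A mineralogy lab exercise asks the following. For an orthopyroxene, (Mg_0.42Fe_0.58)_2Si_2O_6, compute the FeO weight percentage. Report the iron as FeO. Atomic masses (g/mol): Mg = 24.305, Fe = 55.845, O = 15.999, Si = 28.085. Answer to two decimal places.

35.11 wt%

Formula mass = 237.360 g/mol.
1.16 Fe → 1.1600 mol FeO per formula unit; M(FeO) = 71.844, so FeO mass = 83.339 g.
83.339/237.360 × 100 = 35.11 wt%.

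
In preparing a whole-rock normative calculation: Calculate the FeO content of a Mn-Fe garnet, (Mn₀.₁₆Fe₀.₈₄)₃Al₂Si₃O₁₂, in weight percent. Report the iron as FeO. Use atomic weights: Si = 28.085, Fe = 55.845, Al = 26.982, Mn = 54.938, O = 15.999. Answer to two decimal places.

M((Mn₀.₁₆Fe₀.₈₄)₃Al₂Si₃O₁₂) = 497.307 g/mol; M(FeO) = 71.844 g/mol.
Moles FeO per formula unit = 2.52 Fe ÷ 1 = 2.5200.
FeO fraction = (2.5200 × 71.844) / 497.307 = 181.047/497.307 = 0.3641.

36.41 wt%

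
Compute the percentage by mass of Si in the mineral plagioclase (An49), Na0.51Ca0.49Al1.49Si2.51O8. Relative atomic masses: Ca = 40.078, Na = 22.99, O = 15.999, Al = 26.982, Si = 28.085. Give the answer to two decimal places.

26.10 weight percent

Formula mass = 0.51×22.99 + 0.49×40.078 + 1.49×26.982 + 2.51×28.085 + 8×15.999 = 270.052 g/mol, of which 70.493 g is Si.
So Si makes up 70.493/270.052 = 0.2610 of the mass, i.e. 26.10%.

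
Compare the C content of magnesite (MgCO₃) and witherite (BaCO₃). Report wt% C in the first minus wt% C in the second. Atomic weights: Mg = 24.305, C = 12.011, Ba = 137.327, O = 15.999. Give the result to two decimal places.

8.16 percentage points

C in MgCO₃: molar mass 84.313 g/mol; 1×12.011 = 12.011 g → 14.25 wt%.
C in BaCO₃: molar mass 197.335 g/mol; 1×12.011 = 12.011 g → 6.09 wt%.
Difference = 14.25 − 6.09 = 8.16 percentage points.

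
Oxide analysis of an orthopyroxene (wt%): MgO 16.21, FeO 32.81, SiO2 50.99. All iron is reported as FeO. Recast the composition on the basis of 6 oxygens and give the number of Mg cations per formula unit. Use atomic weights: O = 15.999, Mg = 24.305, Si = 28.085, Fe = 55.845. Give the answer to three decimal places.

MgO (M=40.304): mol = 0.40219; Mg = 0.40219, O = 0.40219.
FeO (M=71.844): mol = 0.45668; Fe = 0.45668, O = 0.45668.
SiO2 (M=60.083): mol = 0.84866; Si = 0.84866, O = 1.69732.
ΣO = 2.55619; factor = 6/ΣO = 2.34724.
Mg apfu = 0.40219 × 2.34724 = 0.944.

0.944 Mg apfu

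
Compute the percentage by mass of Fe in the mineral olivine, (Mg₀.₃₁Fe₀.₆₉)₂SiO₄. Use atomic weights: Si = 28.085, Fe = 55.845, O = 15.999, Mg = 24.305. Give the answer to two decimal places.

Molar mass of (Mg₀.₃₁Fe₀.₆₉)₂SiO₄: 0.62·24.305 + 1.38·55.845 + 1·28.085 + 4·15.999 = 184.216 g/mol.
Mass of Fe per formula unit: 1.38 × 55.845 = 77.066 g.
Weight fraction Fe = 77.066 / 184.216 = 0.4183.

41.83 weight percent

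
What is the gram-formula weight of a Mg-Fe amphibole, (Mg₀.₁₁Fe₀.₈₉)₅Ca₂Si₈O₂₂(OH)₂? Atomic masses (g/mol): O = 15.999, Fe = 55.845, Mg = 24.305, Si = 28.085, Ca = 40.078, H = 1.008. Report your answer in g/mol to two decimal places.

952.71 g/mol

M = 0.55×24.305 + 4.45×55.845 + 2×40.078 + 8×28.085 + 24×15.999 + 2×1.008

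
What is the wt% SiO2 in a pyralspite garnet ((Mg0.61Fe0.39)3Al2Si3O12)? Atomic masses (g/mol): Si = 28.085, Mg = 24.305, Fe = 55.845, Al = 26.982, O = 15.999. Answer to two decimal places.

Formula mass = 440.024 g/mol.
3 Si → 3.0000 mol SiO2 per formula unit; M(SiO2) = 60.083, so SiO2 mass = 180.249 g.
180.249/440.024 × 100 = 40.96 wt%.

40.96 wt%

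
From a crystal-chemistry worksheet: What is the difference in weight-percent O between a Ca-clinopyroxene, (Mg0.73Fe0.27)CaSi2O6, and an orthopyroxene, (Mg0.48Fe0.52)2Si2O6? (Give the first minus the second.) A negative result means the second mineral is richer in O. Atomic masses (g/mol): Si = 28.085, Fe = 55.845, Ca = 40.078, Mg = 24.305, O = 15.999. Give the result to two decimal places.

M((Mg0.73Fe0.27)CaSi2O6) = 225.063 g/mol, so wt% O = 95.994/225.063 × 100 = 42.65%.
M((Mg0.48Fe0.52)2Si2O6) = 233.576 g/mol, so wt% O = 95.994/233.576 × 100 = 41.10%.
42.65 − 41.10 = 1.55 pp.

1.55 percentage points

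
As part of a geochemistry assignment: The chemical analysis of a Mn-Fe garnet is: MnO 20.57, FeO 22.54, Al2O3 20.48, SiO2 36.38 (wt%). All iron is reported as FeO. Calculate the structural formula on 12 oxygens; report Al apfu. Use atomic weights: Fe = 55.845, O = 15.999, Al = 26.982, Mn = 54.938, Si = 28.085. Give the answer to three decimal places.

1.994 Al apfu

MnO (M=70.937): mol = 0.28998; Mn = 0.28998, O = 0.28998.
FeO (M=71.844): mol = 0.31374; Fe = 0.31374, O = 0.31374.
Al2O3 (M=101.961): mol = 0.20086; Al = 0.40172, O = 0.60258.
SiO2 (M=60.083): mol = 0.60550; Si = 0.60550, O = 1.21100.
ΣO = 2.41730; factor = 12/ΣO = 4.96422.
Al apfu = 0.40172 × 4.96422 = 1.994.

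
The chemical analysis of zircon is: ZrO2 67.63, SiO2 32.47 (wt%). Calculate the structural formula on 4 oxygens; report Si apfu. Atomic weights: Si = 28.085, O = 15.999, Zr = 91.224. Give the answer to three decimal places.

0.992 Si apfu

67.63 wt% ZrO2 ÷ 123.222 g/mol = 0.54885 mol, giving 0.54885 Zr and 1.09770 O.
32.47 wt% SiO2 ÷ 60.083 g/mol = 0.54042 mol, giving 0.54042 Si and 1.08084 O.
Oxygen sums to 2.17854; scaling by 4/2.17854 = 1.83609 puts the formula on 4 O.
Si: 0.54042 × 1.83609 = 0.992 atoms per formula unit.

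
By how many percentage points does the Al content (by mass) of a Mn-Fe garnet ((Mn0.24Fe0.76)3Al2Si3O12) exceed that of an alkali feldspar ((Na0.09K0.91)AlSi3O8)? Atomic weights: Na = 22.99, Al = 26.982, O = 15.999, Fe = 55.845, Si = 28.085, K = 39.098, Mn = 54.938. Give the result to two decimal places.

First mineral: 53.964 g Al in 497.089 g formula = 10.86 wt% Al.
Second mineral: 26.982 g Al in 276.877 g formula = 9.75 wt% Al.
10.86% − 9.75% gives a difference of 1.11 percentage points.

1.11 percentage points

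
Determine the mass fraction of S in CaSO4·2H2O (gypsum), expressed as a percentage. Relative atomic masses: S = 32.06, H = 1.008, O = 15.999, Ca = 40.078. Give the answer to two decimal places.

18.62 mass %

M(CaSO4·2H2O) = 172.164 g/mol.
S contributes 1 × 32.06 = 32.060 g per mole.
32.060/172.164 = 0.1862 → 18.62%.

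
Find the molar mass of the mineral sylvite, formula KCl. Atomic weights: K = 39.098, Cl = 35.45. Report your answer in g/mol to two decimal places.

K: 1 × 39.098 = 39.0980
Cl: 1 × 35.45 = 35.4500
Summing the contributions gives the formula mass.

74.55 g/mol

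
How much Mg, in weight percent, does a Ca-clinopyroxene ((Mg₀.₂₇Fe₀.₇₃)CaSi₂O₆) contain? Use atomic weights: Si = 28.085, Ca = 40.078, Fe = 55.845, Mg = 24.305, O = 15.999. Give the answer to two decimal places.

Molar mass of (Mg₀.₂₇Fe₀.₇₃)CaSi₂O₆: 0.27×24.305 + 0.73×55.845 + 1×40.078 + 2×28.085 + 6×15.999 = 239.571 g/mol.
Mass of Mg per formula unit: 0.27 × 24.305 = 6.562 g.
Weight fraction Mg = 6.562 / 239.571 = 0.0274.

2.74 weight percent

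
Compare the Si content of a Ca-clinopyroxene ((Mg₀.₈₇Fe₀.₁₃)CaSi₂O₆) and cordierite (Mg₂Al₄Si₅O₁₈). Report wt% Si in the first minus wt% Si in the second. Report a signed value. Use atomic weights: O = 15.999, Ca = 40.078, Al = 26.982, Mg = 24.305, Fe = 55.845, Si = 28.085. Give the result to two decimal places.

1.45 percentage points

M((Mg₀.₈₇Fe₀.₁₃)CaSi₂O₆) = 220.647 g/mol, so wt% Si = 56.170/220.647 × 100 = 25.46%.
M(Mg₂Al₄Si₅O₁₈) = 584.945 g/mol, so wt% Si = 140.425/584.945 × 100 = 24.01%.
25.46 − 24.01 = 1.45 pp.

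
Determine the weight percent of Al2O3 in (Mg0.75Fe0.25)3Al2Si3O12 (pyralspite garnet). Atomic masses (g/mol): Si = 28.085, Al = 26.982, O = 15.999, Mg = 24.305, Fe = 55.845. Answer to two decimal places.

Formula mass = 426.777 g/mol.
2 Al → 1.0000 mol Al2O3 per formula unit; M(Al2O3) = 101.961, so Al2O3 mass = 101.961 g.
101.961/426.777 × 100 = 23.89 wt%.

23.89 wt%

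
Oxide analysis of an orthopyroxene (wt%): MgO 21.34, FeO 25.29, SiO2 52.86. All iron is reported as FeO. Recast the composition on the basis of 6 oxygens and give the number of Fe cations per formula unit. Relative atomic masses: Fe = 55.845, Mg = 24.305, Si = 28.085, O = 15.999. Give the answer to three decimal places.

0.800 Fe apfu

21.34 wt% MgO ÷ 40.304 g/mol = 0.52948 mol, giving 0.52948 Mg and 0.52948 O.
25.29 wt% FeO ÷ 71.844 g/mol = 0.35201 mol, giving 0.35201 Fe and 0.35201 O.
52.86 wt% SiO2 ÷ 60.083 g/mol = 0.87978 mol, giving 0.87978 Si and 1.75956 O.
Oxygen sums to 2.64105; scaling by 6/2.64105 = 2.27182 puts the formula on 6 O.
Fe: 0.35201 × 2.27182 = 0.800 atoms per formula unit.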